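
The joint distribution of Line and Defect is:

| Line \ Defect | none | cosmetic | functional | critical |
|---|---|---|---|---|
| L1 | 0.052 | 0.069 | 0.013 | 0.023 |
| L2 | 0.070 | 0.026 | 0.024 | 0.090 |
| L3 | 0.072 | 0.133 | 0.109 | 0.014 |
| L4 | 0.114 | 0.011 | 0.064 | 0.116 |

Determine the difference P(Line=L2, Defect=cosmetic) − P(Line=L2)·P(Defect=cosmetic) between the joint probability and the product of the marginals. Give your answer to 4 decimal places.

P(Line=L2) = 0.070 + 0.026 + 0.024 + 0.090 = 0.210.
P(Defect=cosmetic) = 0.069 + 0.026 + 0.133 + 0.011 = 0.239.
P(Line=L2, Defect=cosmetic) − P(Line=L2)P(Defect=cosmetic) = 0.026 − 0.210×0.239 = -0.0242.

-0.0242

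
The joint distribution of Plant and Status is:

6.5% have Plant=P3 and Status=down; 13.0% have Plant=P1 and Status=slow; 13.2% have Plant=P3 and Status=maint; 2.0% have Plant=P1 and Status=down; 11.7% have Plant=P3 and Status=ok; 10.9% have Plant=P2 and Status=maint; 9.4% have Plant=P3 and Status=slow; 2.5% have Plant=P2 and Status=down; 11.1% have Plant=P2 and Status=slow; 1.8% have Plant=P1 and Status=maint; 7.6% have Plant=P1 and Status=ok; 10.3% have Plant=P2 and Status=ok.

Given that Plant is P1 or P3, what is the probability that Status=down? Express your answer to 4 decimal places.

0.1304

P(Plant=P1) = 0.076 + 0.130 + 0.020 + 0.018 = 0.244.
P(Plant=P3) = 0.117 + 0.094 + 0.065 + 0.132 = 0.408.
P(Plant ∈ {P1, P3}) = 0.244 + 0.408 = 0.652; P(Status=down, Plant ∈ {P1, P3}) = 0.020 + 0.065 = 0.085.
P(Status=down | Plant ∈ {P1, P3}) = 0.085/0.652 = 0.1304.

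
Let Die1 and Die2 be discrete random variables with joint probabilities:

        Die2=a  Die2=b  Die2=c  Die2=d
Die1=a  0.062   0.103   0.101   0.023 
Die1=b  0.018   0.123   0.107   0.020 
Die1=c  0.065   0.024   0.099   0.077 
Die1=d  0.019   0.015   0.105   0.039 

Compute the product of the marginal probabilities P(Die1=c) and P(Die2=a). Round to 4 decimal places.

P(Die1=c) = 0.065 + 0.024 + 0.099 + 0.077 = 0.265.
P(Die2=a) = 0.062 + 0.018 + 0.065 + 0.019 = 0.164.
Product: 0.265 × 0.164 = 0.0435.

0.0435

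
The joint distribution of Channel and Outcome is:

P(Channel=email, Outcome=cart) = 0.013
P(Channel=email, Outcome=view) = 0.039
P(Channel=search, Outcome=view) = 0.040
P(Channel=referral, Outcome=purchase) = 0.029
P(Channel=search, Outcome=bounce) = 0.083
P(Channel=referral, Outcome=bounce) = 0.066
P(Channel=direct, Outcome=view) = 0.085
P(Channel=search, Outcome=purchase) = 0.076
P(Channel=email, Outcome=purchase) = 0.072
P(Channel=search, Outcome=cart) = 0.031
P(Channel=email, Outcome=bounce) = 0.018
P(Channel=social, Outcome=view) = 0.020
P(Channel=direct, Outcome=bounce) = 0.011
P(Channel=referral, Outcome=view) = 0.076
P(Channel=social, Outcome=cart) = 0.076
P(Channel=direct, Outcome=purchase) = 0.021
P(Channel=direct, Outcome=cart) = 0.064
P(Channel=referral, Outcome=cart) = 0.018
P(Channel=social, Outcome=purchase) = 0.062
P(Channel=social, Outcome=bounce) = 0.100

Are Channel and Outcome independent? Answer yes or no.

no

P(Channel=social) = 0.258 and P(Outcome=view) = 0.260, so their product is 0.06708, but P(Channel=social, Outcome=view) = 0.020. Since these differ, Channel and Outcome are not independent.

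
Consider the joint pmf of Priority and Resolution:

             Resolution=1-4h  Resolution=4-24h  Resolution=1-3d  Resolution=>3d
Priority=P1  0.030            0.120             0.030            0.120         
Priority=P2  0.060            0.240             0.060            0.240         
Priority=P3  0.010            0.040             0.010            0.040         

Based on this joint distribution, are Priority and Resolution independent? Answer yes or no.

Every cell satisfies P(Priority,Resolution) = P(Priority)·P(Resolution). For instance P(Priority=P1) = 0.300, P(Resolution=1-4h) = 0.100, and 0.300×0.100 = 0.030 matches the joint entry. So Priority and Resolution are independent.

yes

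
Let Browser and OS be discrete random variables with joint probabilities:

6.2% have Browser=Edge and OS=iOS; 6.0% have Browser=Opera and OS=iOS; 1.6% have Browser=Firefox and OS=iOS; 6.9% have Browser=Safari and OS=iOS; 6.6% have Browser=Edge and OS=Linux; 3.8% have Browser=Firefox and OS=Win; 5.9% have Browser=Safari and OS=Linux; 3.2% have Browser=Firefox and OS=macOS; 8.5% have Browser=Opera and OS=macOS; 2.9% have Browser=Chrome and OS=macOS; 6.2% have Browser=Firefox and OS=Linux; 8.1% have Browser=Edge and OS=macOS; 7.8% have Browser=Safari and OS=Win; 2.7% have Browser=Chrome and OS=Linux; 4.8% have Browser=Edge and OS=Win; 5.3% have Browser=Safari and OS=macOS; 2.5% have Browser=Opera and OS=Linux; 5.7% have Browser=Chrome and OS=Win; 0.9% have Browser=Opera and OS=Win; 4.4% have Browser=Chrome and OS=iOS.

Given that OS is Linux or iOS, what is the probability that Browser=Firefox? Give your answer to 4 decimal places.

P(OS=Linux) = 0.027 + 0.062 + 0.059 + 0.066 + 0.025 = 0.239.
P(OS=iOS) = 0.044 + 0.016 + 0.069 + 0.062 + 0.060 = 0.251.
P(OS ∈ {Linux, iOS}) = 0.239 + 0.251 = 0.490; P(Browser=Firefox, OS ∈ {Linux, iOS}) = 0.062 + 0.016 = 0.078.
P(Browser=Firefox | OS ∈ {Linux, iOS}) = 0.078/0.490 = 0.1592.

0.1592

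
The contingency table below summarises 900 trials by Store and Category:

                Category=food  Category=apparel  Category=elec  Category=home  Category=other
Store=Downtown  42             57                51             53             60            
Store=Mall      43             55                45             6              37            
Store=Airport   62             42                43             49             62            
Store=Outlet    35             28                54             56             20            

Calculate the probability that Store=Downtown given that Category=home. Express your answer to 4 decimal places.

0.3232

Total with Category=home: 53 + 6 + 49 + 56 = 164.
P(Store=Downtown | Category=home) = 53/164 = 0.3232.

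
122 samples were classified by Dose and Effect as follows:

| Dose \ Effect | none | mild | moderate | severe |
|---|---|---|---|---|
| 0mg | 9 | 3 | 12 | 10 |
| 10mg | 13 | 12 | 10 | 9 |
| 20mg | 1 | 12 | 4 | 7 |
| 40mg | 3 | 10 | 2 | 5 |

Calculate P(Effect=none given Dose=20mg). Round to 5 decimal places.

Total with Dose=20mg: 1 + 12 + 4 + 7 = 24.
P(Effect=none | Dose=20mg) = 1/24 = 0.04167.

0.04167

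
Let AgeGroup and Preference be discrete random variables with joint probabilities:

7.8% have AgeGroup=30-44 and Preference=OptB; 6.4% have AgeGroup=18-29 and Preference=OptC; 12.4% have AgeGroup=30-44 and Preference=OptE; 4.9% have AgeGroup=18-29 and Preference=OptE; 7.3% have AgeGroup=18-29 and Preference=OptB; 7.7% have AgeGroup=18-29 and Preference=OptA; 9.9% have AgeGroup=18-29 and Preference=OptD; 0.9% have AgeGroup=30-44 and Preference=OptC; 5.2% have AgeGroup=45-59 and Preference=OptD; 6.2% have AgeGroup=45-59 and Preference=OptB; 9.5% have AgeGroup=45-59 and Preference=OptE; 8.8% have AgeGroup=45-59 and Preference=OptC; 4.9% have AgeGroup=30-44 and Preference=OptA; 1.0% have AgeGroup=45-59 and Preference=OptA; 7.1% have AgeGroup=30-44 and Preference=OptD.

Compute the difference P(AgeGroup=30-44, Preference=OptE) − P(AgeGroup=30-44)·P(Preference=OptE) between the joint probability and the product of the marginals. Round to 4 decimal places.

0.0353

P(AgeGroup=30-44) = 0.049 + 0.078 + 0.009 + 0.071 + 0.124 = 0.331.
P(Preference=OptE) = 0.049 + 0.124 + 0.095 = 0.268.
P(AgeGroup=30-44, Preference=OptE) − P(AgeGroup=30-44)P(Preference=OptE) = 0.124 − 0.331×0.268 = 0.0353.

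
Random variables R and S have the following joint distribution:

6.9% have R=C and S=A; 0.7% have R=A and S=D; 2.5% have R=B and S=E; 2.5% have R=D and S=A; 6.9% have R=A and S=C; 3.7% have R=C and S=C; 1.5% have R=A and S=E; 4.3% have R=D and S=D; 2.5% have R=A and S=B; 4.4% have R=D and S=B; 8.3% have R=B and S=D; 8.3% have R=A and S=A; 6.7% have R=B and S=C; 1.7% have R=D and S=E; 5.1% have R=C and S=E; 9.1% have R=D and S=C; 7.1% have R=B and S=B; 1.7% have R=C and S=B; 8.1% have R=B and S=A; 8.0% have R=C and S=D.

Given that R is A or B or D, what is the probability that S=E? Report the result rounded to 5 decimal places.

P(R=A) = 0.083 + 0.025 + 0.069 + 0.007 + 0.015 = 0.199.
P(R=B) = 0.081 + 0.071 + 0.067 + 0.083 + 0.025 = 0.327.
P(R=D) = 0.025 + 0.044 + 0.091 + 0.043 + 0.017 = 0.220.
P(R ∈ {A, B, D}) = 0.199 + 0.327 + 0.220 = 0.746; P(S=E, R ∈ {A, B, D}) = 0.015 + 0.025 + 0.017 = 0.057.
P(S=E | R ∈ {A, B, D}) = 0.057/0.746 = 0.07641.

0.07641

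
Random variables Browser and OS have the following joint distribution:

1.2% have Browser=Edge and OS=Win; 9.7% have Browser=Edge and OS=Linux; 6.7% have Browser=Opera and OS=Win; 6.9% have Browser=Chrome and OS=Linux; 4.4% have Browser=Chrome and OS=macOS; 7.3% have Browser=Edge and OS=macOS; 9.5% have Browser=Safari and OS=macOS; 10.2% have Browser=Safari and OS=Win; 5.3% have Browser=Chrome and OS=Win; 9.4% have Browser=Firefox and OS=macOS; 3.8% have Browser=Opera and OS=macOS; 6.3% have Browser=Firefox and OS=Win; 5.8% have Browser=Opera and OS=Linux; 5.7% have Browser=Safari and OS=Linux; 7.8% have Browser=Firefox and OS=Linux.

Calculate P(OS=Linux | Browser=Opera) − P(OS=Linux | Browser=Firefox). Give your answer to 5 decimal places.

P(Browser=Opera) = 0.067 + 0.038 + 0.058 = 0.163; P(OS=Linux | Browser=Opera) = 0.058/0.163 = 0.355828.
P(Browser=Firefox) = 0.063 + 0.094 + 0.078 = 0.235; P(OS=Linux | Browser=Firefox) = 0.078/0.235 = 0.331915.
Difference = 0.02391.

0.02391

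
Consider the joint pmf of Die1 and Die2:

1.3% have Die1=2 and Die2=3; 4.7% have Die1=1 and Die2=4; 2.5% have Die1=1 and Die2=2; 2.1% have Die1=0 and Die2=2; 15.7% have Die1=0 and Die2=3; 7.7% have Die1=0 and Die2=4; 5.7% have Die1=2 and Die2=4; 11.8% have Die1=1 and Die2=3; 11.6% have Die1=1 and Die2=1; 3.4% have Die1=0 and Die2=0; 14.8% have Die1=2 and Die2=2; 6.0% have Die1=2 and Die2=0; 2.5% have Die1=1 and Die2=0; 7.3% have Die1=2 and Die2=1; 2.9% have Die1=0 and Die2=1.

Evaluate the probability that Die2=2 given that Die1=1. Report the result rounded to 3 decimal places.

0.076

P(Die1=1) = 0.025 + 0.116 + 0.025 + 0.118 + 0.047 = 0.331.
P(Die2=2 | Die1=1) = 0.025/0.331 = 0.076.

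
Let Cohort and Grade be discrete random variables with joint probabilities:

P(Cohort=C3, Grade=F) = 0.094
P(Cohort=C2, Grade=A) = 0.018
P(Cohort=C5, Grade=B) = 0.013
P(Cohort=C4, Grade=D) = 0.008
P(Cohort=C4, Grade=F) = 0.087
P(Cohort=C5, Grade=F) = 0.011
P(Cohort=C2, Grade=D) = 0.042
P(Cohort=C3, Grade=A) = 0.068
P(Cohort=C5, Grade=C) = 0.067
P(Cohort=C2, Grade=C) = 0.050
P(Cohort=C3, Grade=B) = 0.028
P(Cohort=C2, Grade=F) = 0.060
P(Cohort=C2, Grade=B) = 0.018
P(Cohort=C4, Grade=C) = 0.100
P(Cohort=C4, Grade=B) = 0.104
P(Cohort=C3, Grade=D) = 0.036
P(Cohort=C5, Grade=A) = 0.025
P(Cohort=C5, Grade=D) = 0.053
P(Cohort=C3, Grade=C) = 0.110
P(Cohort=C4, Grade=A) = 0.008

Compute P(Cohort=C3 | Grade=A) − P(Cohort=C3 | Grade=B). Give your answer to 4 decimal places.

P(Grade=A) = 0.018 + 0.068 + 0.008 + 0.025 = 0.119; P(Cohort=C3 | Grade=A) = 0.068/0.119 = 0.57143.
P(Grade=B) = 0.018 + 0.028 + 0.104 + 0.013 = 0.163; P(Cohort=C3 | Grade=B) = 0.028/0.163 = 0.17178.
Difference = 0.3996.

0.3996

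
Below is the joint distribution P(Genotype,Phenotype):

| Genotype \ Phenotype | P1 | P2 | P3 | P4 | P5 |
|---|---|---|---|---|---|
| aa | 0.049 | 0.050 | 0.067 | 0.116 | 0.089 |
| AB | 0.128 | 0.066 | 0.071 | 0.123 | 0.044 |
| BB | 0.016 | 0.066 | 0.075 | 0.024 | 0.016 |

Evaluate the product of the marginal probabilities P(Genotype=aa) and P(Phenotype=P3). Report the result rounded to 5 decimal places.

P(Genotype=aa) = 0.049 + 0.050 + 0.067 + 0.116 + 0.089 = 0.371.
P(Phenotype=P3) = 0.067 + 0.071 + 0.075 = 0.213.
Product: 0.371 × 0.213 = 0.07902.

0.07902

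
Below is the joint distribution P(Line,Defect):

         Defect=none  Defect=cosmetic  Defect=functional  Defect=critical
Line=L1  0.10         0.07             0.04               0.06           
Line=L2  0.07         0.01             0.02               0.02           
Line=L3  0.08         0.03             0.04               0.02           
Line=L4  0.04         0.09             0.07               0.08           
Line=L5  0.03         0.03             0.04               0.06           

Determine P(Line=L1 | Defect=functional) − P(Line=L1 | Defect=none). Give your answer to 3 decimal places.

P(Defect=functional) = 0.04 + 0.02 + 0.04 + 0.07 + 0.04 = 0.21; P(Line=L1 | Defect=functional) = 0.04/0.21 = 0.1905.
P(Defect=none) = 0.10 + 0.07 + 0.08 + 0.04 + 0.03 = 0.32; P(Line=L1 | Defect=none) = 0.10/0.32 = 0.3125.
Difference = -0.122.

-0.122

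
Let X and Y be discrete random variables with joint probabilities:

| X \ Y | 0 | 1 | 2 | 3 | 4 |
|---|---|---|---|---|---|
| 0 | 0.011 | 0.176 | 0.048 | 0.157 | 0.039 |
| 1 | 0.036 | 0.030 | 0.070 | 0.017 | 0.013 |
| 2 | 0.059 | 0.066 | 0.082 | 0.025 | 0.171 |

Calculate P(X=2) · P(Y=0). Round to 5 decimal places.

0.04272

P(X=2) = 0.059 + 0.066 + 0.082 + 0.025 + 0.171 = 0.403.
P(Y=0) = 0.011 + 0.036 + 0.059 = 0.106.
Product: 0.403 × 0.106 = 0.04272.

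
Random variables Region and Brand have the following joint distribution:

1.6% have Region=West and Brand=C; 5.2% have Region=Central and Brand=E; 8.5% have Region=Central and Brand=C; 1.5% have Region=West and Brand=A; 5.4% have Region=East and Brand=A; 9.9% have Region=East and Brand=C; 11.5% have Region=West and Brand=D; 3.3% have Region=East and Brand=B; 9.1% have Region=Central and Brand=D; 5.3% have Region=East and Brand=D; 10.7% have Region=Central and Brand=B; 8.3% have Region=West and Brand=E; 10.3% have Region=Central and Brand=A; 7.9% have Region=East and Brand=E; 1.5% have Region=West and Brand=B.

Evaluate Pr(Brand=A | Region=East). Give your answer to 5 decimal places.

P(Region=East) = 0.054 + 0.033 + 0.099 + 0.053 + 0.079 = 0.318.
P(Brand=A | Region=East) = 0.054/0.318 = 0.16981.

0.16981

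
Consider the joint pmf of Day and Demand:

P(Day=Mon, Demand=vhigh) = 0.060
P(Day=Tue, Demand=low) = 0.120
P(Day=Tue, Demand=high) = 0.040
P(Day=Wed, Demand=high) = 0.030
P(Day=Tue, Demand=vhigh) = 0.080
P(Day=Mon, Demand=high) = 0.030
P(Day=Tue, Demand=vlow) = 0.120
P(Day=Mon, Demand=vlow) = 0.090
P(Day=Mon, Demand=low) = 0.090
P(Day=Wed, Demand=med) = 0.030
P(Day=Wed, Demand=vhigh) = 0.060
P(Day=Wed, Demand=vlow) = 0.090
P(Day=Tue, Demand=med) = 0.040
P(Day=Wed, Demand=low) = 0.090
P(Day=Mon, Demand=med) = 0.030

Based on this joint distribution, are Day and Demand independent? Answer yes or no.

Every cell satisfies P(Day,Demand) = P(Day)·P(Demand). For instance P(Day=Mon) = 0.300, P(Demand=vhigh) = 0.200, and 0.300×0.200 = 0.060 matches the joint entry. So Day and Demand are independent.

yes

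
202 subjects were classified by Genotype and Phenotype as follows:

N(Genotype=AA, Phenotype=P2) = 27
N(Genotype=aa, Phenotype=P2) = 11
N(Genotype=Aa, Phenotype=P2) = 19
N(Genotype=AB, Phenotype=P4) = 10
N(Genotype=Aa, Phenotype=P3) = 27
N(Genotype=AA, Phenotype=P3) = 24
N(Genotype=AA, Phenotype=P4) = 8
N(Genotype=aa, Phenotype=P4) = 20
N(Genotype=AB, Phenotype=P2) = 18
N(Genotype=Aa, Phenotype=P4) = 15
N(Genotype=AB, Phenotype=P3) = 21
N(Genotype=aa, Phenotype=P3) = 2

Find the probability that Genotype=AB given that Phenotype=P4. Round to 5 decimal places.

Total with Phenotype=P4: 8 + 15 + 20 + 10 = 53.
P(Genotype=AB | Phenotype=P4) = 10/53 = 0.18868.

0.18868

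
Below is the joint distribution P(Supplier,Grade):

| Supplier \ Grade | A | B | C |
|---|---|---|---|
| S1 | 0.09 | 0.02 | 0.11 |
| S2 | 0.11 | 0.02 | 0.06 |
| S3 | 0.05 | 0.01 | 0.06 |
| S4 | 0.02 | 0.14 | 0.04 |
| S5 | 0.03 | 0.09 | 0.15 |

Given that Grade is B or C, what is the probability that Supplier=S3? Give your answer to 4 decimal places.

P(Grade=B) = 0.02 + 0.02 + 0.01 + 0.14 + 0.09 = 0.28.
P(Grade=C) = 0.11 + 0.06 + 0.06 + 0.04 + 0.15 = 0.42.
P(Grade ∈ {B, C}) = 0.28 + 0.42 = 0.70; P(Supplier=S3, Grade ∈ {B, C}) = 0.01 + 0.06 = 0.07.
P(Supplier=S3 | Grade ∈ {B, C}) = 0.07/0.70 = 0.1000.

0.1000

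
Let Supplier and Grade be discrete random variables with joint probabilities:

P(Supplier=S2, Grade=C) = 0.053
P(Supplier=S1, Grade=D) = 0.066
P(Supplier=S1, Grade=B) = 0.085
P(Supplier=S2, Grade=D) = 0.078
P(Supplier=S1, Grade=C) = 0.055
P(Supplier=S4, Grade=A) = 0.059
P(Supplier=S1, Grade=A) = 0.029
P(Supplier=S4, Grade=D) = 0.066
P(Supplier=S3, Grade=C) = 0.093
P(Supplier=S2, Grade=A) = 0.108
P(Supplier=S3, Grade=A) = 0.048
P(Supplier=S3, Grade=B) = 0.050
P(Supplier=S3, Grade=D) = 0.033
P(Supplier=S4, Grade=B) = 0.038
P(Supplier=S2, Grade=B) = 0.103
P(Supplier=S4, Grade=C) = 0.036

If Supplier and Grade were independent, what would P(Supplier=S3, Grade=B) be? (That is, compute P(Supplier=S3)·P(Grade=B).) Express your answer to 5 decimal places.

0.06182

P(Supplier=S3) = 0.048 + 0.050 + 0.093 + 0.033 = 0.224.
P(Grade=B) = 0.085 + 0.103 + 0.050 + 0.038 = 0.276.
Product: 0.224 × 0.276 = 0.06182.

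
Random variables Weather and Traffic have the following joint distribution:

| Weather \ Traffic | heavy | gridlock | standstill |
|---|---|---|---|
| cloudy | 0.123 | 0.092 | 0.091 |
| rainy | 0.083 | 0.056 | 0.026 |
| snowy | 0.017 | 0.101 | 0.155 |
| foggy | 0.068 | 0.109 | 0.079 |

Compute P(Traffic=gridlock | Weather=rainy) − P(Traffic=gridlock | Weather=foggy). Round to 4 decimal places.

-0.0864

P(Weather=rainy) = 0.083 + 0.056 + 0.026 = 0.165; P(Traffic=gridlock | Weather=rainy) = 0.056/0.165 = 0.33939.
P(Weather=foggy) = 0.068 + 0.109 + 0.079 = 0.256; P(Traffic=gridlock | Weather=foggy) = 0.109/0.256 = 0.42578.
Difference = -0.0864.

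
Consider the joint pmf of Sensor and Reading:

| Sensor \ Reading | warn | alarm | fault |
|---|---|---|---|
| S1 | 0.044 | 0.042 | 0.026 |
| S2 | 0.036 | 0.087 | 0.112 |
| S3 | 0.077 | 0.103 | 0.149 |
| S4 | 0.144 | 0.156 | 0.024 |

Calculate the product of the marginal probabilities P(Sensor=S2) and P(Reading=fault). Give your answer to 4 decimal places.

0.0731

P(Sensor=S2) = 0.036 + 0.087 + 0.112 = 0.235.
P(Reading=fault) = 0.026 + 0.112 + 0.149 + 0.024 = 0.311.
Product: 0.235 × 0.311 = 0.0731.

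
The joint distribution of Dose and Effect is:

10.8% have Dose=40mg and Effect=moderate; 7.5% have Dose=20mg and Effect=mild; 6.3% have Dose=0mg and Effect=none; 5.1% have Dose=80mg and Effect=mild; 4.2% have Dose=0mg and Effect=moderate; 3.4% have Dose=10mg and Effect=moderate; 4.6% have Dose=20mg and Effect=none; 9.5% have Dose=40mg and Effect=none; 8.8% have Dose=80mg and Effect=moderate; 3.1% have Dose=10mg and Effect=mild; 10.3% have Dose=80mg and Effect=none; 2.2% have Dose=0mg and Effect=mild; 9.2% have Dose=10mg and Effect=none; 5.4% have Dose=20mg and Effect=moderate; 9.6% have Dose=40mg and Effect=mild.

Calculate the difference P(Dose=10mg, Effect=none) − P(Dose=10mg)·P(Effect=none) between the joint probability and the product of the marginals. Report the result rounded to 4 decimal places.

0.0294

P(Dose=10mg) = 0.092 + 0.031 + 0.034 = 0.157.
P(Effect=none) = 0.063 + 0.092 + 0.046 + 0.095 + 0.103 = 0.399.
P(Dose=10mg, Effect=none) − P(Dose=10mg)P(Effect=none) = 0.092 − 0.157×0.399 = 0.0294.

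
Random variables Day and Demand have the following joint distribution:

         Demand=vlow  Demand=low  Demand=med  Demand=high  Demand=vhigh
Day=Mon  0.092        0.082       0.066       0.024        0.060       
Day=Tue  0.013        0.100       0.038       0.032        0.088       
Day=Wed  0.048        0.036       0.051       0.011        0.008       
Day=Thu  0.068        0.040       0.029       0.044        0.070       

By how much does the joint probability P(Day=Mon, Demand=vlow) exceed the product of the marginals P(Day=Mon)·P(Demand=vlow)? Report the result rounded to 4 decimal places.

0.0204

P(Day=Mon) = 0.092 + 0.082 + 0.066 + 0.024 + 0.060 = 0.324.
P(Demand=vlow) = 0.092 + 0.013 + 0.048 + 0.068 = 0.221.
P(Day=Mon, Demand=vlow) − P(Day=Mon)P(Demand=vlow) = 0.092 − 0.324×0.221 = 0.0204.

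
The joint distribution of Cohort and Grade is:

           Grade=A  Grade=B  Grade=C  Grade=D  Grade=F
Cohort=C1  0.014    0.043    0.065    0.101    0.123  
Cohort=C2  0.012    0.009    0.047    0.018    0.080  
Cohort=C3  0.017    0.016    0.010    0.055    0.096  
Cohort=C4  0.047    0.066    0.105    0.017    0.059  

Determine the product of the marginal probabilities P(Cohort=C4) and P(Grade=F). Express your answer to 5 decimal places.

P(Cohort=C4) = 0.047 + 0.066 + 0.105 + 0.017 + 0.059 = 0.294.
P(Grade=F) = 0.123 + 0.080 + 0.096 + 0.059 = 0.358.
Product: 0.294 × 0.358 = 0.10525.

0.10525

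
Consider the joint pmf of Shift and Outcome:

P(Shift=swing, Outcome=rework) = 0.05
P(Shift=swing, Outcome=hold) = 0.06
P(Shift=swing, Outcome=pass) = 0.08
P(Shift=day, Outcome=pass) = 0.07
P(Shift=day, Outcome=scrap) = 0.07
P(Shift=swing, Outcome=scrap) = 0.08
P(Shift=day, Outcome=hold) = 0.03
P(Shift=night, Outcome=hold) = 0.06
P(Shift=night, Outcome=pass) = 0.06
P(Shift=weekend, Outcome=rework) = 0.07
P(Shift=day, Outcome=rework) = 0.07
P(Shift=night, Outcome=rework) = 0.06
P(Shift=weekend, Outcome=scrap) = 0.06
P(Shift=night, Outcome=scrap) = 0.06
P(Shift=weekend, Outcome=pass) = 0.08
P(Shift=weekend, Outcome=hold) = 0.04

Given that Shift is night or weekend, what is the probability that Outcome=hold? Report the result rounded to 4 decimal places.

P(Shift=night) = 0.06 + 0.06 + 0.06 + 0.06 = 0.24.
P(Shift=weekend) = 0.08 + 0.07 + 0.06 + 0.04 = 0.25.
P(Shift ∈ {night, weekend}) = 0.24 + 0.25 = 0.49; P(Outcome=hold, Shift ∈ {night, weekend}) = 0.06 + 0.04 = 0.10.
P(Outcome=hold | Shift ∈ {night, weekend}) = 0.10/0.49 = 0.2041.

0.2041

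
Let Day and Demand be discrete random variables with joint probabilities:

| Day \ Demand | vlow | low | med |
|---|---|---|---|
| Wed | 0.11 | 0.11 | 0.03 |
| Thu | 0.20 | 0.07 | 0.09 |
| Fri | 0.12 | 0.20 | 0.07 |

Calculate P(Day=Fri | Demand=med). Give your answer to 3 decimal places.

P(Demand=med) = 0.03 + 0.09 + 0.07 = 0.19.
P(Day=Fri | Demand=med) = 0.07/0.19 = 0.368.

0.368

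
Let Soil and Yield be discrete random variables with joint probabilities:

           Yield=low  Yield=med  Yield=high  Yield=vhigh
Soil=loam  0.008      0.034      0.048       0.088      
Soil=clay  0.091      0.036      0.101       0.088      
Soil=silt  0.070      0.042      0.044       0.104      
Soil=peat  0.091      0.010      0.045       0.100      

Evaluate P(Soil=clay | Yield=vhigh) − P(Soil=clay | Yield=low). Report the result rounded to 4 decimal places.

-0.1184

P(Yield=vhigh) = 0.088 + 0.088 + 0.104 + 0.100 = 0.380; P(Soil=clay | Yield=vhigh) = 0.088/0.380 = 0.23158.
P(Yield=low) = 0.008 + 0.091 + 0.070 + 0.091 = 0.260; P(Soil=clay | Yield=low) = 0.091/0.260 = 0.35000.
Difference = -0.1184.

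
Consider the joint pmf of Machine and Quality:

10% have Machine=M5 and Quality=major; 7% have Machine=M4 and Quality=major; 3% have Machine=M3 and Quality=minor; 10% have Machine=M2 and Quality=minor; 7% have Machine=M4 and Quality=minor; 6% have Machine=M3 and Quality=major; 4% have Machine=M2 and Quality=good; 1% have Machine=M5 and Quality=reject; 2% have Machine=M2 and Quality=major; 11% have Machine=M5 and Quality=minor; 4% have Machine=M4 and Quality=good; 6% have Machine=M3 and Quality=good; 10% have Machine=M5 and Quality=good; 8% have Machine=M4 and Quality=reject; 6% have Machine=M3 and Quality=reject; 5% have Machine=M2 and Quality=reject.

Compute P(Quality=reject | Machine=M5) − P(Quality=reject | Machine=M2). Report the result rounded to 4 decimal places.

P(Machine=M5) = 0.10 + 0.11 + 0.10 + 0.01 = 0.32; P(Quality=reject | Machine=M5) = 0.01/0.32 = 0.03125.
P(Machine=M2) = 0.04 + 0.10 + 0.02 + 0.05 = 0.21; P(Quality=reject | Machine=M2) = 0.05/0.21 = 0.23810.
Difference = -0.2068.

-0.2068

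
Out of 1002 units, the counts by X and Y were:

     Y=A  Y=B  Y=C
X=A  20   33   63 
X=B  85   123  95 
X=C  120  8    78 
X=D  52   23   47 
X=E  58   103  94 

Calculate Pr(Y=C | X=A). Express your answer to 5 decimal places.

Total with X=A: 20 + 33 + 63 = 116.
P(Y=C | X=A) = 63/116 = 0.54310.

0.54310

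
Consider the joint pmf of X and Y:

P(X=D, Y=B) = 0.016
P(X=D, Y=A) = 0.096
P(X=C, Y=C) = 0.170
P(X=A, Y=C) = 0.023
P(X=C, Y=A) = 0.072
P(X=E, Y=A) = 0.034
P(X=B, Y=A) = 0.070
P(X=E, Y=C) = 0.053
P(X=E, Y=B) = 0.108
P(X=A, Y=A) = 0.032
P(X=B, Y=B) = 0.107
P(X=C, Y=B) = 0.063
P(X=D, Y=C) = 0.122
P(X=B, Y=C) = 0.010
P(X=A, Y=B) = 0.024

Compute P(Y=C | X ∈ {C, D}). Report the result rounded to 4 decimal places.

P(X=C) = 0.072 + 0.063 + 0.170 = 0.305.
P(X=D) = 0.096 + 0.016 + 0.122 = 0.234.
P(X ∈ {C, D}) = 0.305 + 0.234 = 0.539; P(Y=C, X ∈ {C, D}) = 0.170 + 0.122 = 0.292.
P(Y=C | X ∈ {C, D}) = 0.292/0.539 = 0.5417.

0.5417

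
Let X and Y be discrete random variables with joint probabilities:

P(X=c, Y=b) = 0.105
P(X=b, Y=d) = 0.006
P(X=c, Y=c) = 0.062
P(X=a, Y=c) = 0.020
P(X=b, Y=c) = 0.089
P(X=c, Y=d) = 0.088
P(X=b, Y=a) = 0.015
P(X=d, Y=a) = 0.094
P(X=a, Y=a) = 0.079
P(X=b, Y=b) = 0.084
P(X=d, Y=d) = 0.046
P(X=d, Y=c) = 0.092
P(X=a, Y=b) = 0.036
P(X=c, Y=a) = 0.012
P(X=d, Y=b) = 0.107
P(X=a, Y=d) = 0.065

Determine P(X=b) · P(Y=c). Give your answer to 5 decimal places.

0.05102

P(X=b) = 0.015 + 0.084 + 0.089 + 0.006 = 0.194.
P(Y=c) = 0.020 + 0.089 + 0.062 + 0.092 = 0.263.
Product: 0.194 × 0.263 = 0.05102.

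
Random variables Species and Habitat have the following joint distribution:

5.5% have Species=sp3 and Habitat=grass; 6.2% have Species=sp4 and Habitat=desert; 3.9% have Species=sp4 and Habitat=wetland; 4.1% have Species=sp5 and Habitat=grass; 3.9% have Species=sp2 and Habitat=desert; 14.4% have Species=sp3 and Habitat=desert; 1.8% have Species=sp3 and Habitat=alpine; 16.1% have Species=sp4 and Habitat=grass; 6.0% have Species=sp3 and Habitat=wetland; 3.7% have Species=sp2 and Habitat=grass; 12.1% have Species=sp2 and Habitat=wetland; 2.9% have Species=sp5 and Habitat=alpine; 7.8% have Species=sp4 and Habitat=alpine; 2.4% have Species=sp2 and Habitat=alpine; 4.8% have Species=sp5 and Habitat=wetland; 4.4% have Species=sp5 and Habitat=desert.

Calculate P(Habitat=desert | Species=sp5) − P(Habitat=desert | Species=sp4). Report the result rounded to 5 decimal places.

P(Species=sp5) = 0.041 + 0.048 + 0.044 + 0.029 = 0.162; P(Habitat=desert | Species=sp5) = 0.044/0.162 = 0.271605.
P(Species=sp4) = 0.161 + 0.039 + 0.062 + 0.078 = 0.340; P(Habitat=desert | Species=sp4) = 0.062/0.340 = 0.182353.
Difference = 0.08925.

0.08925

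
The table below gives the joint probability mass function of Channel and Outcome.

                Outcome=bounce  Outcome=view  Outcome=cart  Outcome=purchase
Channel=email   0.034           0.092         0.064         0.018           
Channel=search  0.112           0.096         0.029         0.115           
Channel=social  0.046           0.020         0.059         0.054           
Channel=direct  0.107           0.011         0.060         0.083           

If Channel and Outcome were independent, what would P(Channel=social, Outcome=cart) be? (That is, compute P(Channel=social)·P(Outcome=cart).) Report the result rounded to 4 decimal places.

0.0379

P(Channel=social) = 0.046 + 0.020 + 0.059 + 0.054 = 0.179.
P(Outcome=cart) = 0.064 + 0.029 + 0.059 + 0.060 = 0.212.
Product: 0.179 × 0.212 = 0.0379.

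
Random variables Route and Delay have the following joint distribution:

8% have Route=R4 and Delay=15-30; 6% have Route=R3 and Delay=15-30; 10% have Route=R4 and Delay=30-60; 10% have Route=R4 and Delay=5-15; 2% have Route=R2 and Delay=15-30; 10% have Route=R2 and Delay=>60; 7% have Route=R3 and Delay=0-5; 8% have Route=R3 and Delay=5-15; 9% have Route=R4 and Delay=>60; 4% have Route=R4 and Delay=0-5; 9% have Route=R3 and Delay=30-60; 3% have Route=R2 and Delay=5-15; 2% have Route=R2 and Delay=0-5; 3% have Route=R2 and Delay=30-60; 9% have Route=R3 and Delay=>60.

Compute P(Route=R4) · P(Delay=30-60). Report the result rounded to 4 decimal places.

0.0902

P(Route=R4) = 0.04 + 0.10 + 0.08 + 0.10 + 0.09 = 0.41.
P(Delay=30-60) = 0.03 + 0.09 + 0.10 = 0.22.
Product: 0.41 × 0.22 = 0.0902.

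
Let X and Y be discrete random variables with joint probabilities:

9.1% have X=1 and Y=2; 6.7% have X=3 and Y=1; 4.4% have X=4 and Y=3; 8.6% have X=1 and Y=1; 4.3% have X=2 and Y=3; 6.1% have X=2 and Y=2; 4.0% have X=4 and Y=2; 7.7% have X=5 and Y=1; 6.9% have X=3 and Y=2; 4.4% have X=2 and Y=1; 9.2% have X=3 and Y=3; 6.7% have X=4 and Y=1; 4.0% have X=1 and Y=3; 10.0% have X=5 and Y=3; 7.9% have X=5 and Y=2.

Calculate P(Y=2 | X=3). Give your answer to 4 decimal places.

0.3026

P(X=3) = 0.067 + 0.069 + 0.092 = 0.228.
P(Y=2 | X=3) = 0.069/0.228 = 0.3026.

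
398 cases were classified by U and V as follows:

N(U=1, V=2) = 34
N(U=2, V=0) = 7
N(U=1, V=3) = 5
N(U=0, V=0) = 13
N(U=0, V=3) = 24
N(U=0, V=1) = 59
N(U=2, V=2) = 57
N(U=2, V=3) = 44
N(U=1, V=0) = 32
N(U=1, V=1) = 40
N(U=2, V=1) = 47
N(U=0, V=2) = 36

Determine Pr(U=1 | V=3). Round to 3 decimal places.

Total with V=3: 24 + 5 + 44 = 73.
P(U=1 | V=3) = 5/73 = 0.068.

0.068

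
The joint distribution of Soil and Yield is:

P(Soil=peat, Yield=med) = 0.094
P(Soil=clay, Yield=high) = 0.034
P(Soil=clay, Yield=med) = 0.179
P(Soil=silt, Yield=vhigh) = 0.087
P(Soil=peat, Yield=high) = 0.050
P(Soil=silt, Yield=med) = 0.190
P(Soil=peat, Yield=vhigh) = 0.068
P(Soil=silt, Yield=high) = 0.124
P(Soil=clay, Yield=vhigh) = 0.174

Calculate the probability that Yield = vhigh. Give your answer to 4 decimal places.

P(Yield=vhigh) = 0.174 + 0.087 + 0.068 = 0.329.

0.3290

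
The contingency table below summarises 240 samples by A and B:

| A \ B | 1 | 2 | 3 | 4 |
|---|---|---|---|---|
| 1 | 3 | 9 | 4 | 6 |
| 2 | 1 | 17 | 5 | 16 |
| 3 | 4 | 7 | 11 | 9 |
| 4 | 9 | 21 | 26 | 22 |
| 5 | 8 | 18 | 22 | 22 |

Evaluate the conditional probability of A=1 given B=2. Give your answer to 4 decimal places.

Total with B=2: 9 + 17 + 7 + 21 + 18 = 72.
P(A=1 | B=2) = 9/72 = 0.1250.

0.1250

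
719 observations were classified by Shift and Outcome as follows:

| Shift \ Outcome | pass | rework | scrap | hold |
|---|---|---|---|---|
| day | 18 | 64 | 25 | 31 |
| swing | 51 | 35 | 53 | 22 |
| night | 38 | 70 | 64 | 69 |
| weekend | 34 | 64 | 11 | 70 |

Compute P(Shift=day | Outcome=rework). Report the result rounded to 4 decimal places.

0.2747

Total with Outcome=rework: 64 + 35 + 70 + 64 = 233.
P(Shift=day | Outcome=rework) = 64/233 = 0.2747.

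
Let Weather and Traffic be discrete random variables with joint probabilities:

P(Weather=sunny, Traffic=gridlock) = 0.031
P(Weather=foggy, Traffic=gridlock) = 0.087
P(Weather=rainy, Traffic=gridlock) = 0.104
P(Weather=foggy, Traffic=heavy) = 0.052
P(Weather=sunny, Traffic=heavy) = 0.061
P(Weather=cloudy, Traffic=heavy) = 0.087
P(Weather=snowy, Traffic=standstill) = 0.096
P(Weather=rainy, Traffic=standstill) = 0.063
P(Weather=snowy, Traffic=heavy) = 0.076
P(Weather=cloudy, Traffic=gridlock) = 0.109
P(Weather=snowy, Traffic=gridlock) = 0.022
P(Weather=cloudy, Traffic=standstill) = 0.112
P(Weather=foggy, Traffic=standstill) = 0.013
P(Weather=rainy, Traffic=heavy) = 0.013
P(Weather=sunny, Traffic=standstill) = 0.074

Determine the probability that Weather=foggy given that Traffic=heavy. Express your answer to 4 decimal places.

0.1799

P(Traffic=heavy) = 0.061 + 0.087 + 0.013 + 0.076 + 0.052 = 0.289.
P(Weather=foggy | Traffic=heavy) = 0.052/0.289 = 0.1799.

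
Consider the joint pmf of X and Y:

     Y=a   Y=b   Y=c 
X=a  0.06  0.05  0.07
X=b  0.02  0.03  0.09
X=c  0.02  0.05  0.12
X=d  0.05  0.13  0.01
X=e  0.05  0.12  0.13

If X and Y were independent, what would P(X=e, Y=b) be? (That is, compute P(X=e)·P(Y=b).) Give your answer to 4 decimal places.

P(X=e) = 0.05 + 0.12 + 0.13 = 0.30.
P(Y=b) = 0.05 + 0.03 + 0.05 + 0.13 + 0.12 = 0.38.
Product: 0.30 × 0.38 = 0.1140.

0.1140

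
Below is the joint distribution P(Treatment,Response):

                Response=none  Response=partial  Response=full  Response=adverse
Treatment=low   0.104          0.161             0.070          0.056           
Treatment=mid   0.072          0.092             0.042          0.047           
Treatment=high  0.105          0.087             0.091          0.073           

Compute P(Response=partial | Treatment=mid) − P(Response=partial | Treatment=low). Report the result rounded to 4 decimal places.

-0.0481

P(Treatment=mid) = 0.072 + 0.092 + 0.042 + 0.047 = 0.253; P(Response=partial | Treatment=mid) = 0.092/0.253 = 0.36364.
P(Treatment=low) = 0.104 + 0.161 + 0.070 + 0.056 = 0.391; P(Response=partial | Treatment=low) = 0.161/0.391 = 0.41176.
Difference = -0.0481.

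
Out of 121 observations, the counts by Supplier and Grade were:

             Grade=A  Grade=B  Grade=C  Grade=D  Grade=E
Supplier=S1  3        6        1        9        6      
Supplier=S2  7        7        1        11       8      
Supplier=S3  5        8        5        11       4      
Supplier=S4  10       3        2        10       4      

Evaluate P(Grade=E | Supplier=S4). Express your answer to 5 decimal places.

0.13793

Total with Supplier=S4: 10 + 3 + 2 + 10 + 4 = 29.
P(Grade=E | Supplier=S4) = 4/29 = 0.13793.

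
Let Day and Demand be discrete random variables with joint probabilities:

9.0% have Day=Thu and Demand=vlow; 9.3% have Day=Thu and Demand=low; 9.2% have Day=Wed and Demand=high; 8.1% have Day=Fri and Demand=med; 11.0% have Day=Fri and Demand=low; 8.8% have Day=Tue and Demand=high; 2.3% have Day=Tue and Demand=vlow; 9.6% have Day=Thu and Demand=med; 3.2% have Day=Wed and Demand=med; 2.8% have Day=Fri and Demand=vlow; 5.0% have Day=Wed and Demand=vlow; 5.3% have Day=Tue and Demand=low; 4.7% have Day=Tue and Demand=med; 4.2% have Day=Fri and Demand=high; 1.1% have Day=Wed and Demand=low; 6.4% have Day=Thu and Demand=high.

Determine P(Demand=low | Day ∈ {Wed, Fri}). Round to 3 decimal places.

P(Day=Wed) = 0.050 + 0.011 + 0.032 + 0.092 = 0.185.
P(Day=Fri) = 0.028 + 0.110 + 0.081 + 0.042 = 0.261.
P(Day ∈ {Wed, Fri}) = 0.185 + 0.261 = 0.446; P(Demand=low, Day ∈ {Wed, Fri}) = 0.011 + 0.110 = 0.121.
P(Demand=low | Day ∈ {Wed, Fri}) = 0.121/0.446 = 0.271.

0.271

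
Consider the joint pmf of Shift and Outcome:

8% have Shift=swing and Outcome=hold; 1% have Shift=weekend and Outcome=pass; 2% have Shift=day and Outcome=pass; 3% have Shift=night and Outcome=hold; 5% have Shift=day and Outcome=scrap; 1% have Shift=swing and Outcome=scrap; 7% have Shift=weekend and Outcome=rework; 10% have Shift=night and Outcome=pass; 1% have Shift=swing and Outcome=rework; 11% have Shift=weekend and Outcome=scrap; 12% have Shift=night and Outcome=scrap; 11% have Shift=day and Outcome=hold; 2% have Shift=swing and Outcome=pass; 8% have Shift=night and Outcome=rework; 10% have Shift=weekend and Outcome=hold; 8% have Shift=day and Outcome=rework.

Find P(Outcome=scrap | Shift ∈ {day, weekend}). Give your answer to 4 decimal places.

0.2909

P(Shift=day) = 0.02 + 0.08 + 0.05 + 0.11 = 0.26.
P(Shift=weekend) = 0.01 + 0.07 + 0.11 + 0.10 = 0.29.
P(Shift ∈ {day, weekend}) = 0.26 + 0.29 = 0.55; P(Outcome=scrap, Shift ∈ {day, weekend}) = 0.05 + 0.11 = 0.16.
P(Outcome=scrap | Shift ∈ {day, weekend}) = 0.16/0.55 = 0.2909.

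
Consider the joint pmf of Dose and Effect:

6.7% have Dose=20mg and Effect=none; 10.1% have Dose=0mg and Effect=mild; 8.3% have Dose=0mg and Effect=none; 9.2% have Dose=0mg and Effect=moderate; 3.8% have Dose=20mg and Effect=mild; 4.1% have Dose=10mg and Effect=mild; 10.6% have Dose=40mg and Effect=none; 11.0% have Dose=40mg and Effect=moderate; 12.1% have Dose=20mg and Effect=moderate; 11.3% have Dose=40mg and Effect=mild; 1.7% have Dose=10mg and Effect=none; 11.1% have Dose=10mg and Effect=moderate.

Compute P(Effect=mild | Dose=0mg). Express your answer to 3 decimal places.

0.366

P(Dose=0mg) = 0.083 + 0.101 + 0.092 = 0.276.
P(Effect=mild | Dose=0mg) = 0.101/0.276 = 0.366.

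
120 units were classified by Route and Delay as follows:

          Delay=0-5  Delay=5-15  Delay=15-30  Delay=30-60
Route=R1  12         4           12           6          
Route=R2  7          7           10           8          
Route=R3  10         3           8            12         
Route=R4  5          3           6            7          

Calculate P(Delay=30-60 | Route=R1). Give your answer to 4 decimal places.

0.1765

Total with Route=R1: 12 + 4 + 12 + 6 = 34.
P(Delay=30-60 | Route=R1) = 6/34 = 0.1765.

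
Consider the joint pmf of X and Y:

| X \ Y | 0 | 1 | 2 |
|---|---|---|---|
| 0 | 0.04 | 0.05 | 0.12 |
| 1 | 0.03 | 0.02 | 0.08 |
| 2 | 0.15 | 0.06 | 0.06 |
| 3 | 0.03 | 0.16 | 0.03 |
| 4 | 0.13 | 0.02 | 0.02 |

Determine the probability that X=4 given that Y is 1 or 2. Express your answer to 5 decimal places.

0.06452

P(Y=1) = 0.05 + 0.02 + 0.06 + 0.16 + 0.02 = 0.31.
P(Y=2) = 0.12 + 0.08 + 0.06 + 0.03 + 0.02 = 0.31.
P(Y ∈ {1, 2}) = 0.31 + 0.31 = 0.62; P(X=4, Y ∈ {1, 2}) = 0.02 + 0.02 = 0.04.
P(X=4 | Y ∈ {1, 2}) = 0.04/0.62 = 0.06452.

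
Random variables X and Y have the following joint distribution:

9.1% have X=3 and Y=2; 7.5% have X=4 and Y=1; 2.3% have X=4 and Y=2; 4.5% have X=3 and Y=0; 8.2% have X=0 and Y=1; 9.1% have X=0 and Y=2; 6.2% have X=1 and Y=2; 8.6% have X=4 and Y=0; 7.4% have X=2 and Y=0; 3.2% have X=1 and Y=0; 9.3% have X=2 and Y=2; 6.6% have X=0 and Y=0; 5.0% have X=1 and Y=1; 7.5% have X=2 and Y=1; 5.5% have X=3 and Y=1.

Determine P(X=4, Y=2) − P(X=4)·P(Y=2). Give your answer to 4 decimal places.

P(X=4) = 0.086 + 0.075 + 0.023 = 0.184.
P(Y=2) = 0.091 + 0.062 + 0.093 + 0.091 + 0.023 = 0.360.
P(X=4, Y=2) − P(X=4)P(Y=2) = 0.023 − 0.184×0.360 = -0.0432.

-0.0432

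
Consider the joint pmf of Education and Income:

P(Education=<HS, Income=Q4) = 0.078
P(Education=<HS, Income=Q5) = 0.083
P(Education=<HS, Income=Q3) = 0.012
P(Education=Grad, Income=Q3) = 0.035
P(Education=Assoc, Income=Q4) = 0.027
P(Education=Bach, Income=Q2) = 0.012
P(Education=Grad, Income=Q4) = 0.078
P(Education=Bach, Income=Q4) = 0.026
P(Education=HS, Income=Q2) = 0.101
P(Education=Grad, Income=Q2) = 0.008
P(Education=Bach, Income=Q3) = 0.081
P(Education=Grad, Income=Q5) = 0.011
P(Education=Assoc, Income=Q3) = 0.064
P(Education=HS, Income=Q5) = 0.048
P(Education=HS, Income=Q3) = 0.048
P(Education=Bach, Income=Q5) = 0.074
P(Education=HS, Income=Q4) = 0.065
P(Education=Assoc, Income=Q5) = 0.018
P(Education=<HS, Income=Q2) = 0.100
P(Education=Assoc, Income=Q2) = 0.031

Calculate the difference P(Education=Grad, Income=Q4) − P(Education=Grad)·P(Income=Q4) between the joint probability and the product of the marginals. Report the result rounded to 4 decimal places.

0.0418

P(Education=Grad) = 0.008 + 0.035 + 0.078 + 0.011 = 0.132.
P(Income=Q4) = 0.078 + 0.065 + 0.027 + 0.026 + 0.078 = 0.274.
P(Education=Grad, Income=Q4) − P(Education=Grad)P(Income=Q4) = 0.078 − 0.132×0.274 = 0.0418.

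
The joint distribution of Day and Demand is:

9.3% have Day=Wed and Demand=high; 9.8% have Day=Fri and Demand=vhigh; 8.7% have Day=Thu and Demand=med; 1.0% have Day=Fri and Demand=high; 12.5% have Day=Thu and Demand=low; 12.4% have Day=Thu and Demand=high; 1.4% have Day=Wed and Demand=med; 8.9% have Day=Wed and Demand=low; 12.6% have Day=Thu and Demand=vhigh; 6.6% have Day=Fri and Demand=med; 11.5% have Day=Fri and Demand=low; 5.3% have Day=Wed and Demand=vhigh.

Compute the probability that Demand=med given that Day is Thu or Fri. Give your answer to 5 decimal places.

0.20373

P(Day=Thu) = 0.125 + 0.087 + 0.124 + 0.126 = 0.462.
P(Day=Fri) = 0.115 + 0.066 + 0.010 + 0.098 = 0.289.
P(Day ∈ {Thu, Fri}) = 0.462 + 0.289 = 0.751; P(Demand=med, Day ∈ {Thu, Fri}) = 0.087 + 0.066 = 0.153.
P(Demand=med | Day ∈ {Thu, Fri}) = 0.153/0.751 = 0.20373.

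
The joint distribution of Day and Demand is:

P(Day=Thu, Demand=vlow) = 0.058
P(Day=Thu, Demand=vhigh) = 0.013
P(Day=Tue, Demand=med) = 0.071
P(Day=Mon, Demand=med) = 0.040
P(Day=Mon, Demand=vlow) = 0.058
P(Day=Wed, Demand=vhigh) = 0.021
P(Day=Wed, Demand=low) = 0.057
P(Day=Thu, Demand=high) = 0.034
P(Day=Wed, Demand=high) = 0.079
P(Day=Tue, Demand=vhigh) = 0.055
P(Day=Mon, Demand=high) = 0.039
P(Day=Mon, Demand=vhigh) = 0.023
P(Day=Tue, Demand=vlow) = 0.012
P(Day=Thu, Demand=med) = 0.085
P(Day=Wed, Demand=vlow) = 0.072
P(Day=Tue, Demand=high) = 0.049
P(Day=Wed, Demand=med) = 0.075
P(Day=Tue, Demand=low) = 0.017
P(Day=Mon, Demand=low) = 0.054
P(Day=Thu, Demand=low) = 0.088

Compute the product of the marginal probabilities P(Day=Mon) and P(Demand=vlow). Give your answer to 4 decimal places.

0.0428

P(Day=Mon) = 0.058 + 0.054 + 0.040 + 0.039 + 0.023 = 0.214.
P(Demand=vlow) = 0.058 + 0.012 + 0.072 + 0.058 = 0.200.
Product: 0.214 × 0.200 = 0.0428.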